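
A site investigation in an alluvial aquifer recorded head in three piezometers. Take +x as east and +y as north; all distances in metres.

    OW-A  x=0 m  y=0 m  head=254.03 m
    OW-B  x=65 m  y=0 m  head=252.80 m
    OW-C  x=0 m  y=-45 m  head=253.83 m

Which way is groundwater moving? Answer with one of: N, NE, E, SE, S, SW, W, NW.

E

∂h/∂x = (252.80 − 254.03) / (65 − 0) = -0.01892
∂h/∂y = (253.83 − 254.03) / (-45 − 0) = +0.004444
Flow = −∇h = (+0.01892 east, -0.004444 north), which points east.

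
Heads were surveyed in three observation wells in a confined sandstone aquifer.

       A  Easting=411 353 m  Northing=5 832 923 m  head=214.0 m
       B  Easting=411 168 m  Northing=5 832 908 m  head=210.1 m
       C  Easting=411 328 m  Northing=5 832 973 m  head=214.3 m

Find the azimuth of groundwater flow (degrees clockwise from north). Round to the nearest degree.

231°

Differences from A: to B (Δx, Δy, Δh) = (-185, -15, -3.9); to C = (-25, 50, +0.3).
Determinant of the coordinate differences = (-185)·50 − (-25)·(-15) = -9625.
∂h/∂x = [(-3.9)·50 − (+0.3)·(-15)] / -9625 = +0.01979
∂h/∂y = [(-185)·(+0.3) − (-25)·(-3.9)] / -9625 = +0.01590
Flow direction (−∇h) has components (-0.01979 E, -0.01590 N).
Azimuth = atan2(E, N) = atan2(-0.01979, -0.01590) = 231.2° ≈ 231°.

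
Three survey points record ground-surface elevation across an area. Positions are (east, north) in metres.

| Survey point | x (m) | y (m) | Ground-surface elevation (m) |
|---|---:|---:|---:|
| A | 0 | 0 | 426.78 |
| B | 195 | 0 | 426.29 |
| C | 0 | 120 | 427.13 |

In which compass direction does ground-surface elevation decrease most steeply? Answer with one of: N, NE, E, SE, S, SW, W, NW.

SE

∂z/∂x = (426.29 − 426.78) / (195 − 0) = -0.002513
∂z/∂y = (427.13 − 426.78) / (120 − 0) = +0.002917
Steepest decrease is along −∇f = (+0.002513 E, -0.002917 N) → southeast.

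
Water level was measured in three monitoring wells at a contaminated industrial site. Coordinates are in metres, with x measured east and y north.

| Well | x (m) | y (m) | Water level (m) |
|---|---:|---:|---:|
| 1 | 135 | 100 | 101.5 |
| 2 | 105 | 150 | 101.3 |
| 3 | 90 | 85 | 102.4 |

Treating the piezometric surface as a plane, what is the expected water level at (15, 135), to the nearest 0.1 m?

102.9 m

With h = a·x + b·y + c and 1 as origin, the differences give:
  (-30)·a + 50·b = -0.2
  (-45)·a + (-15)·b = +0.9
Eliminate b (×(-15) and ×50, subtract): 2700·a = -42.00 → a = ∂h/∂x = -0.01556
Back-substitute: b = ∂h/∂y = -0.01333.
h(15, 135) = 101.5 + (-0.01556)·(-120) + (-0.01333)·(35) = 101.5 +1.867 -0.467 = 102.900 m.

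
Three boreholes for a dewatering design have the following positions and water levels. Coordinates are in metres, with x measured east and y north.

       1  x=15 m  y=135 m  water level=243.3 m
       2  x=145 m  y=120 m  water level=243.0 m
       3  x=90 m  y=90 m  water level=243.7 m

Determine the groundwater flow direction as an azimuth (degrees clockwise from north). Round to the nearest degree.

Taking 1 as reference: 2−1 = (130, -15, -0.3); 3−1 = (75, -45, +0.4).
Solve a·Δx + b·Δy = Δh: det = 130·(-45) − 75·(-15) = -4725.
∂h/∂x = [(-0.3)·(-45) − (+0.4)·(-15)] / -4725 = -0.004127
∂h/∂y = [130·(+0.4) − 75·(-0.3)] / -4725 = -0.01577
Flow direction (−∇h) has components (+0.004127 E, +0.01577 N).
Azimuth = atan2(E, N) = atan2(+0.004127, +0.01577) = 14.7° ≈ 015°.

015°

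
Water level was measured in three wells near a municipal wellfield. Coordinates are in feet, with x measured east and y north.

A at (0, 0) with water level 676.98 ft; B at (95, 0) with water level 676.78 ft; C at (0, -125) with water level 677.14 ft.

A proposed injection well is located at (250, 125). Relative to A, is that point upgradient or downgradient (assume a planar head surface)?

downgradient

∂h/∂x = (676.78 − 676.98) / (95 − 0) = -0.002105
∂h/∂y = (677.14 − 676.98) / (-125 − 0) = -0.001280
Head at (250, 125) = 676.98 + (-0.002105)·(250) + (-0.001280)·(125) = 676.29 ft.
That is lower than the 676.98 ft at A, so the point is downgradient.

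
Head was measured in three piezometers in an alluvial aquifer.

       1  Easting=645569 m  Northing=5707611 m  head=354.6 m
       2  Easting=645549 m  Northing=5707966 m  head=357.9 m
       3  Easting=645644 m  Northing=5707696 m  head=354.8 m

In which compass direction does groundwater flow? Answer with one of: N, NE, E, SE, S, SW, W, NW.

SE

Taking 1 as reference: 2−1 = (-20, 355, +3.3); 3−1 = (75, 85, +0.2).
Determinant of the coordinate differences = (-20)·85 − 75·355 = -28325.
∂h/∂x = [(+3.3)·85 − (+0.2)·355] / -28325 = -0.007396
∂h/∂y = [(-20)·(+0.2) − 75·(+3.3)] / -28325 = +0.008879
Flow = −∇h = (+0.007396 east, -0.008879 north), which points southeast.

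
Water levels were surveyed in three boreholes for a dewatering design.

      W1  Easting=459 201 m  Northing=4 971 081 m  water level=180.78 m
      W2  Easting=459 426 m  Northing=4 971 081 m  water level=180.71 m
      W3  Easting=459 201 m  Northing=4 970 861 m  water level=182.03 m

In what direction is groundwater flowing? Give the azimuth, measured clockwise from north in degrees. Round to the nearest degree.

003°

∂h/∂x = (180.71 − 180.78) / (459426 − 459201) = -0.0003111
∂h/∂y = (182.03 − 180.78) / (4970861 − 4971081) = -0.005682
Flow direction (−∇h) has components (+0.0003111 E, +0.005682 N).
Azimuth = atan2(E, N) = atan2(+0.0003111, +0.005682) = 3.1° ≈ 003°.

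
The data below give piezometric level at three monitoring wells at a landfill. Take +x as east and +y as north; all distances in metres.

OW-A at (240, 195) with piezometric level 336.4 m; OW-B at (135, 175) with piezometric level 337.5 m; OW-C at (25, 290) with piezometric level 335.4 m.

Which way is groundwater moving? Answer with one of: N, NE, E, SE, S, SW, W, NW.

N

With h = a·x + b·y + c and OW-A as origin, the differences give:
  (-105)·a + (-20)·b = +1.1
  (-215)·a + 95·b = -1.0
Eliminate b (×95 and ×(-20), subtract): -14275·a = 84.50 → a = ∂h/∂x = -0.005919
Back-substitute: b = ∂h/∂y = -0.02392.
Flow = −∇h = (+0.005919 east, +0.02392 north), which points north.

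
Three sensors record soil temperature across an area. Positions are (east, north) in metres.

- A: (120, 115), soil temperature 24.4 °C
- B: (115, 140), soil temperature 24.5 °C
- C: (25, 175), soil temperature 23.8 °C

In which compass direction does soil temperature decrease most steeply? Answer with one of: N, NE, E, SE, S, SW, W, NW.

With T = a·x + b·y + c and A as origin, the differences give:
  (-5)·a + 25·b = +0.1
  (-95)·a + 60·b = -0.6
Eliminate b (×60 and ×25, subtract): 2075·a = 21.00 → a = ∂T/∂x = +0.01012
Back-substitute: b = ∂T/∂y = +0.006024.
Steepest decrease is along −∇f = (-0.01012 E, -0.006024 N) → southwest.

SW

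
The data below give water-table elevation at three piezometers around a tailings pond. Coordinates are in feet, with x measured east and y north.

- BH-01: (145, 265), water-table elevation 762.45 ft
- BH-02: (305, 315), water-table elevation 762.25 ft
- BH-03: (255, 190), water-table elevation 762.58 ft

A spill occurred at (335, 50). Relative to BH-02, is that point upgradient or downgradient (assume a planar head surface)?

upgradient

With h = a·x + b·y + c and BH-01 as origin, the differences give:
  160·a + 50·b = -0.20
  110·a + (-75)·b = +0.13
Eliminate b (×(-75) and ×50, subtract): -17500·a = 8.500 → a = ∂h/∂x = -0.0004857
Back-substitute: b = ∂h/∂y = -0.002446.
Head at (335, 50) = 762.45 + (-0.0004857)·(190) + (-0.002446)·(-215) = 762.88 ft.
That is higher than the 762.25 ft at BH-02, so the point is upgradient.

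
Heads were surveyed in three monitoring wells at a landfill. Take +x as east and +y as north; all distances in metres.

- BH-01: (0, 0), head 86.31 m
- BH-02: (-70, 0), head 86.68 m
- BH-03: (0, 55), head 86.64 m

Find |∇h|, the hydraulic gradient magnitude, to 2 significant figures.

0.0080

∂h/∂x = (86.68 − 86.31) / (-70 − 0) = -0.005286
∂h/∂y = (86.64 − 86.31) / (55 − 0) = +0.006000
|∇h| = √(-0.005286² + 0.006000²) = 0.007996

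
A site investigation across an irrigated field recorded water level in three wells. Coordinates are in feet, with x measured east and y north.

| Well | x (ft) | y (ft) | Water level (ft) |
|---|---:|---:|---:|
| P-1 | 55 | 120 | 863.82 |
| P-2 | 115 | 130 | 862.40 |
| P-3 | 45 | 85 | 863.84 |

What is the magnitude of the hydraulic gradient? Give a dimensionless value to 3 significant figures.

0.0256

With h = a·x + b·y + c and P-1 as origin, the differences give:
  60·a + 10·b = -1.42
  (-10)·a + (-35)·b = +0.02
Eliminate b (×(-35) and ×10, subtract): -2000·a = 49.500 → a = ∂h/∂x = -0.02475
Back-substitute: b = ∂h/∂y = +0.006500.
|∇h| = √(-0.02475² + 0.006500²) = 0.02559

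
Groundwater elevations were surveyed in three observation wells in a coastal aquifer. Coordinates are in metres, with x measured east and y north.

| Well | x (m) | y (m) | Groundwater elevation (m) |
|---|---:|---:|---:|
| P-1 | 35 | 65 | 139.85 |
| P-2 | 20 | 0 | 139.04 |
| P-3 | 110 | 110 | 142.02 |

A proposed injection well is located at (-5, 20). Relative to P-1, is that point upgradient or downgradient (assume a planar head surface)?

downgradient

Taking P-1 as reference: P-2−P-1 = (-15, -65, -0.81); P-3−P-1 = (75, 45, +2.17).
Solve a·Δx + b·Δy = Δh: det = (-15)·45 − 75·(-65) = 4200.
∂h/∂x = [(-0.81)·45 − (+2.17)·(-65)] / 4200 = +0.02490
∂h/∂y = [(-15)·(+2.17) − 75·(-0.81)] / 4200 = +0.006714
Head at (-5, 20) = 139.85 + (+0.02490)·(-40) + (+0.006714)·(-45) = 138.55 m.
That is lower than the 139.85 m at P-1, so the point is downgradient.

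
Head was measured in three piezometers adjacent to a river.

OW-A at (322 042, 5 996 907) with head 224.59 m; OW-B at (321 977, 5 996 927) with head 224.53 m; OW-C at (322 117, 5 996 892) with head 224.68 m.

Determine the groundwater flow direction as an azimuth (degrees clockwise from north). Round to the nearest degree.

214°

With h = a·x + b·y + c and OW-A as origin, the differences give:
  (-65)·a + 20·b = -0.06
  75·a + (-15)·b = +0.09
Eliminate b (×(-15) and ×20, subtract): -525·a = -0.900 → a = ∂h/∂x = +0.001714
Back-substitute: b = ∂h/∂y = +0.002571.
Flow direction (−∇h) has components (-0.001714 E, -0.002571 N).
Azimuth = atan2(E, N) = atan2(-0.001714, -0.002571) = 213.7° ≈ 214°.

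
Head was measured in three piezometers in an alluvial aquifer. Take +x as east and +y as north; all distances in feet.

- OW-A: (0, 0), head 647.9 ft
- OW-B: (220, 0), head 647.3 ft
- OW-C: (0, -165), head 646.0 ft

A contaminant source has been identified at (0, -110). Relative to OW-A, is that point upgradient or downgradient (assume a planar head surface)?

∂h/∂x = (647.3 − 647.9) / (220 − 0) = -0.002727
∂h/∂y = (646.0 − 647.9) / (-165 − 0) = +0.01152
Head at (0, -110) = 647.9 + (-0.002727)·(0) + (+0.01152)·(-110) = 646.63 ft.
That is lower than the 647.9 ft at OW-A, so the point is downgradient.

downgradient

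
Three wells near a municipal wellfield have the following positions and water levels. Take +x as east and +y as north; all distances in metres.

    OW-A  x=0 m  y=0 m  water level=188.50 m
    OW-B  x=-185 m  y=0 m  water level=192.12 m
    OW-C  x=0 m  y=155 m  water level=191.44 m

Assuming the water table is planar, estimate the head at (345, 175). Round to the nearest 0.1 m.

∂h/∂x = (192.12 − 188.50) / (-185 − 0) = -0.01957
∂h/∂y = (191.44 − 188.50) / (155 − 0) = +0.01897
h(345, 175) = 188.50 + (-0.01957)·(345) + (+0.01897)·(175) = 188.50 -6.751 +3.319 = 185.069 m.

185.1 m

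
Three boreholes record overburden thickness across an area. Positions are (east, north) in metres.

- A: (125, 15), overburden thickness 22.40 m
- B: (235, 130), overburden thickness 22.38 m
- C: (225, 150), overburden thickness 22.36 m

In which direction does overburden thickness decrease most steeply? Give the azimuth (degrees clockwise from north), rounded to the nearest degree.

322°

Differences from A: to B (Δx, Δy, Δh) = (110, 115, -0.02); to C = (100, 135, -0.04).
Determinant of the coordinate differences = 110·135 − 100·115 = 3350.
∂d/∂x = [(-0.02)·135 − (-0.04)·115] / 3350 = +0.0005672
∂d/∂y = [110·(-0.04) − 100·(-0.02)] / 3350 = -0.0007164
Steepest decrease is along −∇f: components (-0.0005672 E, +0.0007164 N).
Azimuth = atan2(-0.0005672, +0.0007164) = 321.6° ≈ 322°.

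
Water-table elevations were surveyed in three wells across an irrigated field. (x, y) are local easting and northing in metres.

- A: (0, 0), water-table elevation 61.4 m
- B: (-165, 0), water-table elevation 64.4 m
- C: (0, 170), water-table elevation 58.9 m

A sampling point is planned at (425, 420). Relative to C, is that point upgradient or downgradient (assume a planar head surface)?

∂h/∂x = (64.4 − 61.4) / (-165 − 0) = -0.01818
∂h/∂y = (58.9 − 61.4) / (170 − 0) = -0.01471
Head at (425, 420) = 61.4 + (-0.01818)·(425) + (-0.01471)·(420) = 47.50 m.
That is lower than the 58.9 m at C, so the point is downgradient.

downgradient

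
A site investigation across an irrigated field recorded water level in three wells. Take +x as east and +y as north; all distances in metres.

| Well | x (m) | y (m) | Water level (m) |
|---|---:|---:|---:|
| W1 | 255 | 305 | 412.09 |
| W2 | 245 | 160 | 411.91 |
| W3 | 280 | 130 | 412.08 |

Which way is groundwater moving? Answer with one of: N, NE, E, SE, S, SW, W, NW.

W

Three-point gradient (reference W1): Δ to W2 = (-10, -145, -0.18), Δ to W3 = (25, -175, -0.01).
∂h/∂x = +0.005591, ∂h/∂y = +0.0008558 (det = 5375).
Flow = −∇h = (-0.005591 east, -0.0008558 north), which points west.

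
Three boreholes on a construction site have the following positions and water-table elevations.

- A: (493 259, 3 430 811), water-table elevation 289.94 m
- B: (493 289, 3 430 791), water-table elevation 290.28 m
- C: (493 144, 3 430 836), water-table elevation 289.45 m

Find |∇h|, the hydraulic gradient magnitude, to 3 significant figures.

0.0158

With h = a·x + b·y + c and A as origin, the differences give:
  30·a + (-20)·b = +0.34
  (-115)·a + 25·b = -0.49
Eliminate b (×25 and ×(-20), subtract): -1550·a = -1.300 → a = ∂h/∂x = +0.0008387
Back-substitute: b = ∂h/∂y = -0.01574.
|∇h| = √(0.0008387² + -0.01574²) = 0.01576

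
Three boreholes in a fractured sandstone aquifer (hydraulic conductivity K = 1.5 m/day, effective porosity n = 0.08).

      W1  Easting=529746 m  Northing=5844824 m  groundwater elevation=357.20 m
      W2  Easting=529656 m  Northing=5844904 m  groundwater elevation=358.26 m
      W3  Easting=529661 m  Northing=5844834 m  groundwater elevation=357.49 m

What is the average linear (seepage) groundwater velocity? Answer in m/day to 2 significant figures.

0.21 m/day

Differences from W1: to W2 (Δx, Δy, Δh) = (-90, 80, +1.06); to W3 = (-85, 10, +0.29).
Determinant of the coordinate differences = (-90)·10 − (-85)·80 = 5900.
∂h/∂x = [(+1.06)·10 − (+0.29)·80] / 5900 = -0.002136
∂h/∂y = [(-90)·(+0.29) − (-85)·(+1.06)] / 5900 = +0.01085
|∇h| = √(-0.002136² + 0.01085²) = 0.01106
Seepage velocity v = K·i/n = 1.5 × 0.01106 / 0.08 = 0.2074 m/day.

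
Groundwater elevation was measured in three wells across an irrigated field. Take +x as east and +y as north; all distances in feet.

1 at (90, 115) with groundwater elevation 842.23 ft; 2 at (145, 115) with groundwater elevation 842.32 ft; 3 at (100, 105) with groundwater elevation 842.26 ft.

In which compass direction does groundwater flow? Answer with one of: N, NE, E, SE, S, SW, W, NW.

With h = a·x + b·y + c and 1 as origin, the differences give:
  55·a + 0·b = +0.09
  10·a + (-10)·b = +0.03
Eliminate b (×(-10) and ×0, subtract): -550·a = -0.900 → a = ∂h/∂x = +0.001636
Back-substitute: b = ∂h/∂y = -0.001364.
Flow = −∇h = (-0.001636 east, +0.001364 north), which points northwest.

NW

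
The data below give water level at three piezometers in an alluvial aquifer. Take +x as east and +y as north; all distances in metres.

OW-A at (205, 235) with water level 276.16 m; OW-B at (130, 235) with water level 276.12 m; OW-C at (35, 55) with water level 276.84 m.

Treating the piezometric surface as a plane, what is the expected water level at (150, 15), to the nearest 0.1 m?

277.1 m

Taking OW-A as reference: OW-B−OW-A = (-75, 0, -0.04); OW-C−OW-A = (-170, -180, +0.68).
Solve a·Δx + b·Δy = Δh: det = (-75)·(-180) − (-170)·0 = 13500.
∂h/∂x = [(-0.04)·(-180) − (+0.68)·0] / 13500 = +0.0005333
∂h/∂y = [(-75)·(+0.68) − (-170)·(-0.04)] / 13500 = -0.004281
h(150, 15) = 276.16 + (+0.0005333)·(-55) + (-0.004281)·(-220) = 276.16 -0.029 +0.942 = 277.073 m.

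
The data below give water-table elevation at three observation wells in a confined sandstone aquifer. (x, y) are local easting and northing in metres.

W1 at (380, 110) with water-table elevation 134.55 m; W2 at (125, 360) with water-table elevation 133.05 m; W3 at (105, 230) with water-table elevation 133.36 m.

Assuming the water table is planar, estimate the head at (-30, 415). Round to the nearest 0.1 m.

132.4 m

With h = a·x + b·y + c and W1 as origin, the differences give:
  (-255)·a + 250·b = -1.50
  (-275)·a + 120·b = -1.19
Eliminate b (×120 and ×250, subtract): 38150·a = 117.500 → a = ∂h/∂x = +0.003080
Back-substitute: b = ∂h/∂y = -0.002858.
h(-30, 415) = 134.55 + (+0.003080)·(-410) + (-0.002858)·(305) = 134.55 -1.263 -0.872 = 132.415 m.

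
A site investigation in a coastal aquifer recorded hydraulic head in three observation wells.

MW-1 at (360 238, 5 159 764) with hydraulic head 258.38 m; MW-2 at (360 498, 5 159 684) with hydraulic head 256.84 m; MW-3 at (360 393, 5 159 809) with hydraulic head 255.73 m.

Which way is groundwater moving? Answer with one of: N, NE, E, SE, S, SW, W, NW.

Taking MW-1 as reference: MW-2−MW-1 = (260, -80, -1.54); MW-3−MW-1 = (155, 45, -2.65).
Solve a·Δx + b·Δy = Δh: det = 260·45 − 155·(-80) = 24100.
∂h/∂x = [(-1.54)·45 − (-2.65)·(-80)] / 24100 = -0.01167
∂h/∂y = [260·(-2.65) − 155·(-1.54)] / 24100 = -0.01868
Flow = −∇h = (+0.01167 east, +0.01868 north), which points northeast.

NE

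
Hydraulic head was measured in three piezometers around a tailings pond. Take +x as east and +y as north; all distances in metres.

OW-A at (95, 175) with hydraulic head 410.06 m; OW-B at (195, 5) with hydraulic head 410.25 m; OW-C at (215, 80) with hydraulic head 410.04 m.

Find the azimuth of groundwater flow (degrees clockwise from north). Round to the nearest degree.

Three-point gradient (reference OW-A): Δ to OW-B = (100, -170, +0.19), Δ to OW-C = (120, -95, -0.02).
∂h/∂x = -0.001968, ∂h/∂y = -0.002275 (det = 10900).
Flow direction (−∇h) has components (+0.001968 E, +0.002275 N).
Azimuth = atan2(E, N) = atan2(+0.001968, +0.002275) = 40.9° ≈ 041°.

041°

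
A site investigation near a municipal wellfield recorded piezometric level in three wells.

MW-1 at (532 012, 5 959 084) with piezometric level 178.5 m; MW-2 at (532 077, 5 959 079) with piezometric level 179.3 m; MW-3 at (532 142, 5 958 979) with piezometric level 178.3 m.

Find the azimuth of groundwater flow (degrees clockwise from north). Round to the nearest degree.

With h = a·x + b·y + c and MW-1 as origin, the differences give:
  65·a + (-5)·b = +0.8
  130·a + (-105)·b = -0.2
Eliminate b (×(-105) and ×(-5), subtract): -6175·a = -85.00 → a = ∂h/∂x = +0.01377
Back-substitute: b = ∂h/∂y = +0.01895.
Flow direction (−∇h) has components (-0.01377 E, -0.01895 N).
Azimuth = atan2(E, N) = atan2(-0.01377, -0.01895) = 216.0° ≈ 216°.

216°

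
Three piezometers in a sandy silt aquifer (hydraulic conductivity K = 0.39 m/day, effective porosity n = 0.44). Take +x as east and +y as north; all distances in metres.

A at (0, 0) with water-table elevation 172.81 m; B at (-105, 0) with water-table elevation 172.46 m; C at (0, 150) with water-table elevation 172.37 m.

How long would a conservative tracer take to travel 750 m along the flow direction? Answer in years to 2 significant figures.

∂h/∂x = (172.46 − 172.81) / (-105 − 0) = +0.003333
∂h/∂y = (172.37 − 172.81) / (150 − 0) = -0.002933
|∇h| = √(0.003333² + -0.002933²) = 0.00444
Seepage velocity v = K·i/n = 0.39 × 0.00444 / 0.44 = 0.003935 m/day.
t = 750 / 0.003935 = 1.906e+05 days = 522 years.

520 years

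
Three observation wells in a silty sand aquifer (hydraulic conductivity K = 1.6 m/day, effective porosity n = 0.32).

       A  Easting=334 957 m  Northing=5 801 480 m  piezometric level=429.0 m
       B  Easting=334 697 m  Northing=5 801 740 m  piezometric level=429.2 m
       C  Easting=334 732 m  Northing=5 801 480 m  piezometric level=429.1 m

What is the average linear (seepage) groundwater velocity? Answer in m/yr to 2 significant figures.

1.0 m/yr

With h = a·x + b·y + c and A as origin, the differences give:
  (-260)·a + 260·b = +0.2
  (-225)·a + 0·b = +0.1
Eliminate b (×0 and ×260, subtract): 58500·a = -26.00 → a = ∂h/∂x = -0.0004444
Back-substitute: b = ∂h/∂y = +0.0003248.
|∇h| = √(-0.0004444² + 0.0003248²) = 0.0005504
Seepage velocity v = K·i/n = 1.6 × 0.0005504 / 0.32 = 0.002752 m/day = 1.005 m/yr.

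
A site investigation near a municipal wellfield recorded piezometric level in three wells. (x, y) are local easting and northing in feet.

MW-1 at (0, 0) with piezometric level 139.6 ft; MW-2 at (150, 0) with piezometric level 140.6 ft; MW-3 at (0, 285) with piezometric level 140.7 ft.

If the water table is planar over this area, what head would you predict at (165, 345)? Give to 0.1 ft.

∂h/∂x = (140.6 − 139.6) / (150 − 0) = +0.006667
∂h/∂y = (140.7 − 139.6) / (285 − 0) = +0.003860
h(165, 345) = 139.6 + (+0.006667)·(165) + (+0.003860)·(345) = 139.6 +1.100 +1.332 = 142.032 ft.

142.0 ft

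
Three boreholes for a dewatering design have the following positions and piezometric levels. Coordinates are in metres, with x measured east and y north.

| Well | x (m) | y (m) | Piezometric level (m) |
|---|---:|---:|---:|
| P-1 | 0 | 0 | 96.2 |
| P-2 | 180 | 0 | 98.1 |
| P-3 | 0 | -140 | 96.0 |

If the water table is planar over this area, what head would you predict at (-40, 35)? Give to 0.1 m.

∂h/∂x = (98.1 − 96.2) / (180 − 0) = +0.01056
∂h/∂y = (96.0 − 96.2) / (-140 − 0) = +0.001429
h(-40, 35) = 96.2 + (+0.01056)·(-40) + (+0.001429)·(35) = 96.2 -0.422 +0.050 = 95.828 m.

95.8 m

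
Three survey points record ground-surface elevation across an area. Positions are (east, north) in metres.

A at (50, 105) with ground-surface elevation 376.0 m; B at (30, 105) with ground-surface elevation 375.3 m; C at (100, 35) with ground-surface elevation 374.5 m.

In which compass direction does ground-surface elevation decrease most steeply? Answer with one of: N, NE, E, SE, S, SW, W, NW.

Taking A as reference: B−A = (-20, 0, -0.7); C−A = (50, -70, -1.5).
Solve a·Δx + b·Δy = Δz: det = (-20)·(-70) − 50·0 = 1400.
∂z/∂x = [(-0.7)·(-70) − (-1.5)·0] / 1400 = +0.03500
∂z/∂y = [(-20)·(-1.5) − 50·(-0.7)] / 1400 = +0.04643
Steepest decrease is along −∇f = (-0.03500 E, -0.04643 N) → southwest.

SW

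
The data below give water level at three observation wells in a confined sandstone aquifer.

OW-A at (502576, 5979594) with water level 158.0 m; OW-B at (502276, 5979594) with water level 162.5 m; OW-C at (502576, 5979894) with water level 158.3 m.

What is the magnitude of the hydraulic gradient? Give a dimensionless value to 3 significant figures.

0.0150

∂h/∂x = (162.5 − 158.0) / (502276 − 502576) = -0.01500
∂h/∂y = (158.3 − 158.0) / (5979894 − 5979594) = +0.001000
|∇h| = √(-0.01500² + 0.001000²) = 0.01503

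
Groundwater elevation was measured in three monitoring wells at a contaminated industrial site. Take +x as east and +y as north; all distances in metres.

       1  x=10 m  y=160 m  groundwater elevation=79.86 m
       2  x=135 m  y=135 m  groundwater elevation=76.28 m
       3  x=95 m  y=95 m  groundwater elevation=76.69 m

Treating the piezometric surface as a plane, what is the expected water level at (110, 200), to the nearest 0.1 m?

77.9 m

With h = a·x + b·y + c and 1 as origin, the differences give:
  125·a + (-25)·b = -3.58
  85·a + (-65)·b = -3.17
Eliminate b (×(-65) and ×(-25), subtract): -6000·a = 153.450 → a = ∂h/∂x = -0.02557
Back-substitute: b = ∂h/∂y = +0.01533.
h(110, 200) = 79.86 + (-0.02557)·(100) + (+0.01533)·(40) = 79.86 -2.557 +0.613 = 77.916 m.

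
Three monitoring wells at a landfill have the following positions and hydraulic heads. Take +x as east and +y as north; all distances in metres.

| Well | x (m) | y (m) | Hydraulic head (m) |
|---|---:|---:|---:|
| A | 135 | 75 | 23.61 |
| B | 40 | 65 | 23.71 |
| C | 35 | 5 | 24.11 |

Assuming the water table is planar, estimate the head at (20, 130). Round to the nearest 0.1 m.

23.3 m

Differences from A: to B (Δx, Δy, Δh) = (-95, -10, +0.10); to C = (-100, -70, +0.50).
Solve a·Δx + b·Δy = Δh: det = (-95)·(-70) − (-100)·(-10) = 5650.
∂h/∂x = [(+0.10)·(-70) − (+0.50)·(-10)] / 5650 = -0.0003540
∂h/∂y = [(-95)·(+0.50) − (-100)·(+0.10)] / 5650 = -0.006637
h(20, 130) = 23.61 + (-0.0003540)·(-115) + (-0.006637)·(55) = 23.61 +0.041 -0.365 = 23.286 m.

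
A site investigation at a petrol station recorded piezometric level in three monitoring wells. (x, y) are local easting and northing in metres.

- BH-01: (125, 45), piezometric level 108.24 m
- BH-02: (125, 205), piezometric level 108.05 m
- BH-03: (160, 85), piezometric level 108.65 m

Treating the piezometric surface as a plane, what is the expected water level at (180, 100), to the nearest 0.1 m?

108.9 m

Taking BH-01 as reference: BH-02−BH-01 = (0, 160, -0.19); BH-03−BH-01 = (35, 40, +0.41).
Solve a·Δx + b·Δy = Δh: det = 0·40 − 35·160 = -5600.
∂h/∂x = [(-0.19)·40 − (+0.41)·160] / -5600 = +0.01307
∂h/∂y = [0·(+0.41) − 35·(-0.19)] / -5600 = -0.001187
h(180, 100) = 108.24 + (+0.01307)·(55) + (-0.001187)·(55) = 108.24 +0.719 -0.065 = 108.894 m.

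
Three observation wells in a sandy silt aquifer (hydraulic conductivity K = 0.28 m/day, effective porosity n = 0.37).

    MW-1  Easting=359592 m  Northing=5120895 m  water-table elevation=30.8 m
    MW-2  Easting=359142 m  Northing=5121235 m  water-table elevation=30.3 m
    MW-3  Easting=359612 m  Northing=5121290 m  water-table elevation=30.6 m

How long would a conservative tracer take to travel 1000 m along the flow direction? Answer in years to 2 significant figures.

With h = a·x + b·y + c and MW-1 as origin, the differences give:
  (-450)·a + 340·b = -0.5
  20·a + 395·b = -0.2
Eliminate b (×395 and ×340, subtract): -184550·a = -129.50 → a = ∂h/∂x = +0.0007017
Back-substitute: b = ∂h/∂y = -0.0005419.
|∇h| = √(0.0007017² + -0.0005419²) = 0.0008866
Seepage velocity v = K·i/n = 0.28 × 0.0008866 / 0.37 = 0.0006709 m/day.
t = 1000 / 0.0006709 = 1.491e+06 days = 4.08e+03 years.

4100 years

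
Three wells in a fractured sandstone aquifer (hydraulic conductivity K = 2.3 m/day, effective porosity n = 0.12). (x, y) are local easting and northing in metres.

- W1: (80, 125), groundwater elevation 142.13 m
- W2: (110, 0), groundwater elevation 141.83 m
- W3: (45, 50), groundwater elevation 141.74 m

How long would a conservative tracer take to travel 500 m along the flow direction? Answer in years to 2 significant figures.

14 years

Differences from W1: to W2 (Δx, Δy, Δh) = (30, -125, -0.30); to W3 = (-35, -75, -0.39).
Solve a·Δx + b·Δy = Δh: det = 30·(-75) − (-35)·(-125) = -6625.
∂h/∂x = [(-0.30)·(-75) − (-0.39)·(-125)] / -6625 = +0.003962
∂h/∂y = [30·(-0.39) − (-35)·(-0.30)] / -6625 = +0.003351
|∇h| = √(0.003962² + 0.003351²) = 0.005189
Seepage velocity v = K·i/n = 2.3 × 0.005189 / 0.12 = 0.09946 m/day.
t = 500 / 0.09946 = 5027 days = 13.8 years.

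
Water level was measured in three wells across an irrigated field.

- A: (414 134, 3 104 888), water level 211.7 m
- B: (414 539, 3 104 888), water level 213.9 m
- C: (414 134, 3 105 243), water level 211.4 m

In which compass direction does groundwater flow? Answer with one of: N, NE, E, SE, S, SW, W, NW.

W

∂h/∂x = (213.9 − 211.7) / (414539 − 414134) = +0.005432
∂h/∂y = (211.4 − 211.7) / (3105243 − 3104888) = -0.0008451
Flow = −∇h = (-0.005432 east, +0.0008451 north), which points west.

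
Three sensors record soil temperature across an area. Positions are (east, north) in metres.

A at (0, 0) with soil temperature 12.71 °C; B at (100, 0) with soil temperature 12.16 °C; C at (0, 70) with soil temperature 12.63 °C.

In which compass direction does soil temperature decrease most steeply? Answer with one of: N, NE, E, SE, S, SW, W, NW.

E

∂T/∂x = (12.16 − 12.71) / (100 − 0) = -0.005500
∂T/∂y = (12.63 − 12.71) / (70 − 0) = -0.001143
Steepest decrease is along −∇f = (+0.005500 E, +0.001143 N) → east.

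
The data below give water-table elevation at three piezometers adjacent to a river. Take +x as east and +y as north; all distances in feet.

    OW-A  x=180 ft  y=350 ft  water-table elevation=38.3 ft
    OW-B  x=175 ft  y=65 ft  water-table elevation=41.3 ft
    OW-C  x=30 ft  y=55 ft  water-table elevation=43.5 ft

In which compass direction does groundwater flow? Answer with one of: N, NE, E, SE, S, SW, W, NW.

NE

Taking OW-A as reference: OW-B−OW-A = (-5, -285, +3.0); OW-C−OW-A = (-150, -295, +5.2).
Solve a·Δx + b·Δy = Δh: det = (-5)·(-295) − (-150)·(-285) = -41275.
∂h/∂x = [(+3.0)·(-295) − (+5.2)·(-285)] / -41275 = -0.01446
∂h/∂y = [(-5)·(+5.2) − (-150)·(+3.0)] / -41275 = -0.01027
Flow = −∇h = (+0.01446 east, +0.01027 north), which points northeast.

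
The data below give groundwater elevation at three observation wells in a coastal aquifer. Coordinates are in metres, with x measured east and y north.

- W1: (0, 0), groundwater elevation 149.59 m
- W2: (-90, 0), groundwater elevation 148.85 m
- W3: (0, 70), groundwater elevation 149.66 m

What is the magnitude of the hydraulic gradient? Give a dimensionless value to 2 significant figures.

∂h/∂x = (148.85 − 149.59) / (-90 − 0) = +0.008222
∂h/∂y = (149.66 − 149.59) / (70 − 0) = +0.0010000
|∇h| = √(0.008222² + 0.0010000²) = 0.008283

0.0083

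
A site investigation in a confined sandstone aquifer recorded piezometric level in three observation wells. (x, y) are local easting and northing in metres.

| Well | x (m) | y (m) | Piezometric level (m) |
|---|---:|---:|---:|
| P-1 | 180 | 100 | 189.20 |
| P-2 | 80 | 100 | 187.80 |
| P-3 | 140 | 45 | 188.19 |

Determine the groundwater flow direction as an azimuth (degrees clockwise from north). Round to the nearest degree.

With h = a·x + b·y + c and P-1 as origin, the differences give:
  (-100)·a + 0·b = -1.40
  (-40)·a + (-55)·b = -1.01
Eliminate b (×(-55) and ×0, subtract): 5500·a = 77.000 → a = ∂h/∂x = +0.01400
Back-substitute: b = ∂h/∂y = +0.008182.
Flow direction (−∇h) has components (-0.01400 E, -0.008182 N).
Azimuth = atan2(E, N) = atan2(-0.01400, -0.008182) = 239.7° ≈ 240°.

240°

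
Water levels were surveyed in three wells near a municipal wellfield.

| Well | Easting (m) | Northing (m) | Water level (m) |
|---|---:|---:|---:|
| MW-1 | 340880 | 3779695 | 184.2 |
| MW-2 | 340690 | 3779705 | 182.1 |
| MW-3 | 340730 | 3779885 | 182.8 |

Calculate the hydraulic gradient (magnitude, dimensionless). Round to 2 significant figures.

With h = a·x + b·y + c and MW-1 as origin, the differences give:
  (-190)·a + 10·b = -2.1
  (-150)·a + 190·b = -1.4
Eliminate b (×190 and ×10, subtract): -34600·a = -385.00 → a = ∂h/∂x = +0.01113
Back-substitute: b = ∂h/∂y = +0.001416.
|∇h| = √(0.01113² + 0.001416²) = 0.01122

0.011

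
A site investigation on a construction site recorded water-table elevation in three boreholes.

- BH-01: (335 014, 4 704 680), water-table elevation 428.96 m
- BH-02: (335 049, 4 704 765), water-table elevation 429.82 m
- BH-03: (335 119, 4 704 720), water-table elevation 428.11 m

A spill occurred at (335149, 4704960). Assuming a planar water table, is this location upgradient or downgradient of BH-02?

upgradient

With h = a·x + b·y + c and BH-01 as origin, the differences give:
  35·a + 85·b = +0.86
  105·a + 40·b = -0.85
Eliminate b (×40 and ×85, subtract): -7525·a = 106.650 → a = ∂h/∂x = -0.01417
Back-substitute: b = ∂h/∂y = +0.01595.
Head at (335149, 4704960) = 428.96 + (-0.01417)·(135) + (+0.01595)·(280) = 431.51 m.
That is higher than the 429.82 m at BH-02, so the point is upgradient.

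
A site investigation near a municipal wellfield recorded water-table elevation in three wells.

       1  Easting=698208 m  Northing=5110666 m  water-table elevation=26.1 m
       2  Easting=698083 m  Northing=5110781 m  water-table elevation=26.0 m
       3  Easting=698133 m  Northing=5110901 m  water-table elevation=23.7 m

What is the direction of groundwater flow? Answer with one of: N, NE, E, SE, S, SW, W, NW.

With h = a·x + b·y + c and 1 as origin, the differences give:
  (-125)·a + 115·b = -0.1
  (-75)·a + 235·b = -2.4
Eliminate b (×235 and ×115, subtract): -20750·a = 252.50 → a = ∂h/∂x = -0.01217
Back-substitute: b = ∂h/∂y = -0.01410.
Flow = −∇h = (+0.01217 east, +0.01410 north), which points northeast.

NE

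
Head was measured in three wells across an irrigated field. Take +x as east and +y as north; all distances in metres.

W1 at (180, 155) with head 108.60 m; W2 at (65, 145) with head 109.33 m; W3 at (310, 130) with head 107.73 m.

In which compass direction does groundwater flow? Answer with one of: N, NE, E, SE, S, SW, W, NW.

E

Differences from W1: to W2 (Δx, Δy, Δh) = (-115, -10, +0.73); to W3 = (130, -25, -0.87).
Solve a·Δx + b·Δy = Δh: det = (-115)·(-25) − 130·(-10) = 4175.
∂h/∂x = [(+0.73)·(-25) − (-0.87)·(-10)] / 4175 = -0.006455
∂h/∂y = [(-115)·(-0.87) − 130·(+0.73)] / 4175 = +0.001234
Flow = −∇h = (+0.006455 east, -0.001234 north), which points east.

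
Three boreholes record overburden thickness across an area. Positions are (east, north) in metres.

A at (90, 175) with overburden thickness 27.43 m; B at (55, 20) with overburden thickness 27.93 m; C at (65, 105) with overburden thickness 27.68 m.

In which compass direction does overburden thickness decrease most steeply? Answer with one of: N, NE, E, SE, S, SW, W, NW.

NE

Differences from A: to B (Δx, Δy, Δh) = (-35, -155, +0.50); to C = (-25, -70, +0.25).
Solve a·Δx + b·Δy = Δd: det = (-35)·(-70) − (-25)·(-155) = -1425.
∂d/∂x = [(+0.50)·(-70) − (+0.25)·(-155)] / -1425 = -0.002632
∂d/∂y = [(-35)·(+0.25) − (-25)·(+0.50)] / -1425 = -0.002632
Steepest decrease is along −∇f = (+0.002632 E, +0.002632 N) → northeast.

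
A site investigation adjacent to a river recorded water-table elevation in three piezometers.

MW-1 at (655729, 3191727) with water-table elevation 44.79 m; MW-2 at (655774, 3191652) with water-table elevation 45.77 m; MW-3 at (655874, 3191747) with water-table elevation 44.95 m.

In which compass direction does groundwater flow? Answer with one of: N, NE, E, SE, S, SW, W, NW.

N

With h = a·x + b·y + c and MW-1 as origin, the differences give:
  45·a + (-75)·b = +0.98
  145·a + 20·b = +0.16
Eliminate b (×20 and ×(-75), subtract): 11775·a = 31.600 → a = ∂h/∂x = +0.002684
Back-substitute: b = ∂h/∂y = -0.01146.
Flow = −∇h = (-0.002684 east, +0.01146 north), which points north.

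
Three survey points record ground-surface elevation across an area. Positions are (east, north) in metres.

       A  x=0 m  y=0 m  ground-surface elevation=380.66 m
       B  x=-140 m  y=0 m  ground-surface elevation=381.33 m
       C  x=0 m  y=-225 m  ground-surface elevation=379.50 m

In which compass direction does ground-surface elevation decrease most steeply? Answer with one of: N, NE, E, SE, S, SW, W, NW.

∂z/∂x = (381.33 − 380.66) / (-140 − 0) = -0.004786
∂z/∂y = (379.50 − 380.66) / (-225 − 0) = +0.005156
Steepest decrease is along −∇f = (+0.004786 E, -0.005156 N) → southeast.

SE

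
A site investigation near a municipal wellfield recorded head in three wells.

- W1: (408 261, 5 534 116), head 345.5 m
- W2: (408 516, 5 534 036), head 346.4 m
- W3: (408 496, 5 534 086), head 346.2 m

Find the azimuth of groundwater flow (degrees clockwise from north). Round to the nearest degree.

319°

Taking W1 as reference: W2−W1 = (255, -80, +0.9); W3−W1 = (235, -30, +0.7).
Solve a·Δx + b·Δy = Δh: det = 255·(-30) − 235·(-80) = 11150.
∂h/∂x = [(+0.9)·(-30) − (+0.7)·(-80)] / 11150 = +0.002601
∂h/∂y = [255·(+0.7) − 235·(+0.9)] / 11150 = -0.002960
Flow direction (−∇h) has components (-0.002601 E, +0.002960 N).
Azimuth = atan2(E, N) = atan2(-0.002601, +0.002960) = 318.7° ≈ 319°.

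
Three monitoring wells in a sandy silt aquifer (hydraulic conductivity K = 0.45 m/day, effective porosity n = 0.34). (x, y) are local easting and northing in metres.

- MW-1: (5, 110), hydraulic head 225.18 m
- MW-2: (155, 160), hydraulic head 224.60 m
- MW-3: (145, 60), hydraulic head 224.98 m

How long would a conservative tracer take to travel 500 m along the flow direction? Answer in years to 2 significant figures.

Differences from MW-1: to MW-2 (Δx, Δy, Δh) = (150, 50, -0.58); to MW-3 = (140, -50, -0.20).
Solve a·Δx + b·Δy = Δh: det = 150·(-50) − 140·50 = -14500.
∂h/∂x = [(-0.58)·(-50) − (-0.20)·50] / -14500 = -0.002690
∂h/∂y = [150·(-0.20) − 140·(-0.58)] / -14500 = -0.003531
|∇h| = √(-0.002690² + -0.003531²) = 0.004439
Seepage velocity v = K·i/n = 0.45 × 0.004439 / 0.34 = 0.005875 m/day.
t = 500 / 0.005875 = 8.511e+04 days = 233 years.

230 years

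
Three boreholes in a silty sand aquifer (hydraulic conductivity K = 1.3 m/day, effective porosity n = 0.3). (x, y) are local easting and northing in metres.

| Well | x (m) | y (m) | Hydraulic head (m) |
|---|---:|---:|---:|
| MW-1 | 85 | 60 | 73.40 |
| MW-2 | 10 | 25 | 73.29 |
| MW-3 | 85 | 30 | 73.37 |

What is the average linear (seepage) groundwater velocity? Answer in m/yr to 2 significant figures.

Three-point gradient (reference MW-1): Δ to MW-2 = (-75, -35, -0.11), Δ to MW-3 = (0, -30, -0.03).
∂h/∂x = +0.0010000, ∂h/∂y = +0.001000 (det = 2250).
|∇h| = √(0.0010000² + 0.001000²) = 0.001414
Seepage velocity v = K·i/n = 1.3 × 0.001414 / 0.3 = 0.006127 m/day = 2.238 m/yr.

2.2 m/yr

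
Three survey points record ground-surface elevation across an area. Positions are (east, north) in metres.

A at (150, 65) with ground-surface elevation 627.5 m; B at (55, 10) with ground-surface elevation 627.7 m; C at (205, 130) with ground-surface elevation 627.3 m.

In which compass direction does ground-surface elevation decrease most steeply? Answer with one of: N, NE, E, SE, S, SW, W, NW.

With z = a·x + b·y + c and A as origin, the differences give:
  (-95)·a + (-55)·b = +0.2
  55·a + 65·b = -0.2
Eliminate b (×65 and ×(-55), subtract): -3150·a = 2.00 → a = ∂z/∂x = -0.0006349
Back-substitute: b = ∂z/∂y = -0.002540.
Steepest decrease is along −∇f = (+0.0006349 E, +0.002540 N) → north.

N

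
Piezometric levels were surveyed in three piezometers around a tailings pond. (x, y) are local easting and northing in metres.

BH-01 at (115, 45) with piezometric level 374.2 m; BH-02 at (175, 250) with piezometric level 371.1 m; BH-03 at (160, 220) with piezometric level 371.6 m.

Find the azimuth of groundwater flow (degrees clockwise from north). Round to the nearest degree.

030°

Taking BH-01 as reference: BH-02−BH-01 = (60, 205, -3.1); BH-03−BH-01 = (45, 175, -2.6).
Solve a·Δx + b·Δy = Δh: det = 60·175 − 45·205 = 1275.
∂h/∂x = [(-3.1)·175 − (-2.6)·205] / 1275 = -0.007451
∂h/∂y = [60·(-2.6) − 45·(-3.1)] / 1275 = -0.01294
Flow direction (−∇h) has components (+0.007451 E, +0.01294 N).
Azimuth = atan2(E, N) = atan2(+0.007451, +0.01294) = 29.9° ≈ 030°.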